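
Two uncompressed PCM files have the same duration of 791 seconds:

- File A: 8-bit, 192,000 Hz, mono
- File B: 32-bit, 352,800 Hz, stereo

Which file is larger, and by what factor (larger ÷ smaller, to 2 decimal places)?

File B, by a factor of 14.70

File A: 192,000 × 1 × 1 = 192,000 bytes/s.
File B: 352,800 × 4 × 2 = 2,822,400 bytes/s.
File B is larger; ratio = 2,232,518,400 / 151,872,000 = 14.70.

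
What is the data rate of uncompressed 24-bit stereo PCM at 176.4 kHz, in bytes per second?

Bit rate = 176,400 × 24 × 2 = 8,467,200 bits/s.
8,467,200 / 8 = 1,058,400 bytes/s.

1,058,400 bytes/s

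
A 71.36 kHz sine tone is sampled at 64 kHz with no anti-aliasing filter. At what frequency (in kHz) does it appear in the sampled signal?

Nyquist = 64,000/2 = 32,000 Hz; 71,360 Hz exceeds it.
Alias = |71,360 − 1×64,000| = |71,360 − 64,000| = 7,360 Hz = 7.36 kHz.

7.36 kHz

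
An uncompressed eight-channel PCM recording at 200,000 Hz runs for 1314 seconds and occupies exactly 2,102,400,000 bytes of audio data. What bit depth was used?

Bytes per sample = 2,102,400,000 / (200,000 × 1,314 × 8) = 2,102,400,000 / 2,102,400,000 = 1.
Bit depth = 1 × 8 = 8 bits.

8 bits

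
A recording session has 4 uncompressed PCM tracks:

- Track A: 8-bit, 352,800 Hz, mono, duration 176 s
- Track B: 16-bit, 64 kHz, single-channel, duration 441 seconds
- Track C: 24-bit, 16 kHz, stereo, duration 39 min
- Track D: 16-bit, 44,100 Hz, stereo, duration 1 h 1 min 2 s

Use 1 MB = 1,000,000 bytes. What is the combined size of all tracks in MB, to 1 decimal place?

Track A: 352,800 × 176 × 1 × 1 = 62,092,800 bytes.
Track B: 64,000 × 441 × 2 × 1 = 56,448,000 bytes.
Track C: 39 min = 2,340 s; 16,000 × 2,340 × 3 × 2 = 224,640,000 bytes.
Track D: 1 h 1 min 2 s = 3,662 s; 44,100 × 3,662 × 2 × 2 = 645,976,800 bytes.
Total = 989,157,600 bytes = 989.2 MB.

989.2 MB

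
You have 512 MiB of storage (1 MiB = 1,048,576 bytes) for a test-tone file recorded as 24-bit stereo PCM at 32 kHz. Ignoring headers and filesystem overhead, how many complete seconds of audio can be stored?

Uncompressed byte rate = 32,000 × 3 × 2 = 192,000 bytes/s.
Capacity = 512 × 1,048,576 = 536,870,912 bytes.
536,870,912 / 192,000 ≈ 2796.2 s → 2,796 seconds.

2,796 seconds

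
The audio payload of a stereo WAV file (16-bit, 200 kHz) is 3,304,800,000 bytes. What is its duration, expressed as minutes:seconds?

Byte rate = 200,000 × 2 × 2 = 800,000 bytes/s.
Duration = 3,304,800,000 / 800,000 = 4,131 s.
4,131 s = 68:51.

68:51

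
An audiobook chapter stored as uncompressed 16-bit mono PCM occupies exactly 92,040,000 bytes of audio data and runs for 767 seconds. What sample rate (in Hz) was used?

60,000 Hz

Bytes = sample_rate × seconds × bytes_per_sample × channels.
sample_rate = 92,040,000 / (767 × 2 × 1) = 92,040,000 / 1,534 = 60,000 Hz.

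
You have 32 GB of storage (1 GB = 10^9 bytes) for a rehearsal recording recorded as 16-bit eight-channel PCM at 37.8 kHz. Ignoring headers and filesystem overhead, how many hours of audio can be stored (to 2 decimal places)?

Uncompressed byte rate = 37,800 × 2 × 8 = 604,800 bytes/s.
Capacity = 32 × 1,000,000,000 = 32,000,000,000 bytes.
32,000,000,000 / 604,800 ≈ 52910.05 s → 14.70 hours.

14.70 hours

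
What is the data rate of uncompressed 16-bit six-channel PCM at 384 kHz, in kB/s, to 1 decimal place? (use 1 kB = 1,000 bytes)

Bit rate = 384,000 × 16 × 6 = 36,864,000 bits/s.
36,864,000 / 8 = 4,608,000 B/s = 4608.0 kB/s.

4608.0 kB/s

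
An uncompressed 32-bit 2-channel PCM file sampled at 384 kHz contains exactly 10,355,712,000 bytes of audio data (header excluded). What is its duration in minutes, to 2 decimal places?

56.18 minutes

Byte rate = 384,000 × 4 × 2 = 3,072,000 bytes/s.
Duration = 10,355,712,000 / 3,072,000 = 3,371 s.
3,371 s / 60 = 56.18 minutes.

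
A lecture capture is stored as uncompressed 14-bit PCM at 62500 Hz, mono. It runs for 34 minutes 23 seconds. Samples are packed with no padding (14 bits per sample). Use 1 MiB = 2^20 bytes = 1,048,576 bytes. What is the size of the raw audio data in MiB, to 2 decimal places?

215.19 MiB

Duration = 34 minutes 23 seconds = 2,063 s.
Bits = 62,500 × 2,063 × 14 × 1 = 1,805,125,000 bits = 225,640,625 bytes.
225,640,625 / 1,048,576 = 215.19 MiB.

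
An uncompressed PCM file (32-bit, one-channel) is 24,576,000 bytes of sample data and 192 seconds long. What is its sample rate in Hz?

32,000 Hz

Bytes = sample_rate × seconds × bytes_per_sample × channels.
sample_rate = 24,576,000 / (192 × 4 × 1) = 24,576,000 / 768 = 32,000 Hz.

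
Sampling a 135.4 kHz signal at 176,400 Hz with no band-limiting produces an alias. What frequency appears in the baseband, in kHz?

Nyquist = 176,400/2 = 88,200 Hz; 135,400 Hz exceeds it.
Alias = |135,400 − 1×176,400| = |135,400 − 176,400| = 41,000 Hz = 41 kHz.

41 kHz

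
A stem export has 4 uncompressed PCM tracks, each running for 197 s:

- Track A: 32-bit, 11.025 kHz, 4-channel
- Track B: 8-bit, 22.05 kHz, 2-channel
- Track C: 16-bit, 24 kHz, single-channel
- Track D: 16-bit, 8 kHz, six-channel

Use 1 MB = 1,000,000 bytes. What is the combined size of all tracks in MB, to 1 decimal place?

71.8 MB

Track A: 11,025 × 197 × 4 × 4 = 34,750,800 bytes.
Track B: 22,050 × 197 × 1 × 2 = 8,687,700 bytes.
Track C: 24,000 × 197 × 2 × 1 = 9,456,000 bytes.
Track D: 8,000 × 197 × 2 × 6 = 18,912,000 bytes.
Total = 71,806,500 bytes = 71.8 MB.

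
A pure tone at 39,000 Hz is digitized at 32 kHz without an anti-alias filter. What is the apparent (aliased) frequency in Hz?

Nyquist = 32,000/2 = 16,000 Hz; 39,000 Hz exceeds it.
Alias = |39,000 − 1×32,000| = |39,000 − 32,000| = 7,000 Hz.

7,000 Hz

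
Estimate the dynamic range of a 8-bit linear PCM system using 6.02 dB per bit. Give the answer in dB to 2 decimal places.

8 × 6.02 = 48.16 dB.

48.16 dB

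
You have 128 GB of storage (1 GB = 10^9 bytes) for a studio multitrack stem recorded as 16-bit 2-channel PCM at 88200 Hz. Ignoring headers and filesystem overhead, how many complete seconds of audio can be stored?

Uncompressed byte rate = 88,200 × 2 × 2 = 352,800 bytes/s.
Capacity = 128 × 1,000,000,000 = 128,000,000,000 bytes.
128,000,000,000 / 352,800 ≈ 362811.79 s → 362,811 seconds.

362,811 seconds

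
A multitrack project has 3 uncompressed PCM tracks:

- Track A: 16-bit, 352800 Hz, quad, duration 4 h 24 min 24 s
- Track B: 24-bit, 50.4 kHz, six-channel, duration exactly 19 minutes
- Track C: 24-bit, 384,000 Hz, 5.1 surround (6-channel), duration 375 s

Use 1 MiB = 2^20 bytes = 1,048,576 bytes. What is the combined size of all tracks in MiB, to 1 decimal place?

46158.6 MiB

Track A: 4 h 24 min 24 s = 15,864 s; 352,800 × 15,864 × 2 × 4 = 44,774,553,600 bytes.
Track B: exactly 19 minutes = 1,140 s; 50,400 × 1,140 × 3 × 6 = 1,034,208,000 bytes.
Track C: 384,000 × 375 × 3 × 6 = 2,592,000,000 bytes.
Total = 48,400,761,600 bytes = 46158.6 MiB.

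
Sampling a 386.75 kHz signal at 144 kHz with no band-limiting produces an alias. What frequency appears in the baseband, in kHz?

45.25 kHz

Nyquist = 144,000/2 = 72,000 Hz; 386,750 Hz exceeds it.
Alias = |386,750 − 3×144,000| = |386,750 − 432,000| = 45,250 Hz = 45.25 kHz.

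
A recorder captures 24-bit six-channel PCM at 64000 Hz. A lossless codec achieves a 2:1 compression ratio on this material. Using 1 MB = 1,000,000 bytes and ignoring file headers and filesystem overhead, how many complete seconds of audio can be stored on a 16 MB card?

27 seconds

Uncompressed byte rate = 64,000 × 3 × 6 = 1,152,000 bytes/s.
After 2:1 compression, effective rate ≈ 576000 bytes/s.
Capacity = 16 × 1,000,000 = 16,000,000 bytes.
16,000,000 / effective rate ≈ 27.78 s → 27 seconds.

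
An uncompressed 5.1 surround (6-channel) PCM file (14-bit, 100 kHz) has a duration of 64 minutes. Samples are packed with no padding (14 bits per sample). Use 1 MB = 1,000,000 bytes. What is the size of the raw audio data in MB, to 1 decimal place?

Duration = 64 minutes = 3,840 s.
Bits = 100,000 × 3,840 × 14 × 6 = 32,256,000,000 bits = 4,032,000,000 bytes.
4,032,000,000 / 1,000,000 = 4032.0 MB.

4032.0 MB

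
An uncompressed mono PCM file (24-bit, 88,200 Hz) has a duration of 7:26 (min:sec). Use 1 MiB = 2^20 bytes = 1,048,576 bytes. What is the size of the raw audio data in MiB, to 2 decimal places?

112.54 MiB

Duration = 7:26 (min:sec) = 446 s.
Bytes = 88,200 samples/s × 446 s × 3 bytes/sample × 1 ch = 118,011,600 bytes.
118,011,600 / 1,048,576 = 112.54 MiB.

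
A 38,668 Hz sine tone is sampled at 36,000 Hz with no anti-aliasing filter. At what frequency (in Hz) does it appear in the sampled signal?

Nyquist = 36,000/2 = 18,000 Hz; 38,668 Hz exceeds it.
Alias = |38,668 − 1×36,000| = |38,668 − 36,000| = 2,668 Hz.

2,668 Hz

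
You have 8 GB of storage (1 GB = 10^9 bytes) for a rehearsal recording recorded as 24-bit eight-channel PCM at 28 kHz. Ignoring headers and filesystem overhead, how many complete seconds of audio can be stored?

11,904 seconds

Uncompressed byte rate = 28,000 × 3 × 8 = 672,000 bytes/s.
Capacity = 8 × 1,000,000,000 = 8,000,000,000 bytes.
8,000,000,000 / 672,000 ≈ 11904.76 s → 11,904 seconds.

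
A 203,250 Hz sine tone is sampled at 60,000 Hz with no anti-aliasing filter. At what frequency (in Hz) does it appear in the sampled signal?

23,250 Hz

Nyquist = 60,000/2 = 30,000 Hz; 203,250 Hz exceeds it.
Alias = |203,250 − 3×60,000| = |203,250 − 180,000| = 23,250 Hz.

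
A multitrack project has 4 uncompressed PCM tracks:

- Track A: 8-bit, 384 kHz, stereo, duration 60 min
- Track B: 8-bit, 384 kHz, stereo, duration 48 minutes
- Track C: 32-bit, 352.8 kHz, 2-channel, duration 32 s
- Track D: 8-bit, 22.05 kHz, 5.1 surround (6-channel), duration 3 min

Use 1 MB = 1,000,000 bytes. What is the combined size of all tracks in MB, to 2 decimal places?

Track A: 60 min = 3,600 s; 384,000 × 3,600 × 1 × 2 = 2,764,800,000 bytes.
Track B: 48 minutes = 2,880 s; 384,000 × 2,880 × 1 × 2 = 2,211,840,000 bytes.
Track C: 352,800 × 32 × 4 × 2 = 90,316,800 bytes.
Track D: 3 min = 180 s; 22,050 × 180 × 1 × 6 = 23,814,000 bytes.
Total = 5,090,770,800 bytes = 5090.77 MB.

5090.77 MB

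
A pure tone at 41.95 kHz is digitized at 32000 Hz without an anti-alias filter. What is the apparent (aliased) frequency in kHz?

Nyquist = 32,000/2 = 16,000 Hz; 41,950 Hz exceeds it.
Alias = |41,950 − 1×32,000| = |41,950 − 32,000| = 9,950 Hz = 9.95 kHz.

9.95 kHz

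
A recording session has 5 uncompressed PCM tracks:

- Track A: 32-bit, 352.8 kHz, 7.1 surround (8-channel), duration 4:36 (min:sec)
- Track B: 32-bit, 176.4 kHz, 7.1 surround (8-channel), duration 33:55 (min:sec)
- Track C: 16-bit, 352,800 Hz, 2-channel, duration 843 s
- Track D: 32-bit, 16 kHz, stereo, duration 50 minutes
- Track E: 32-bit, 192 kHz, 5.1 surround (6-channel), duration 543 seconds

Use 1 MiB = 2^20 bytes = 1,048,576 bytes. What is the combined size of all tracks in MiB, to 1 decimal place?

Track A: 4:36 (min:sec) = 276 s; 352,800 × 276 × 4 × 8 = 3,115,929,600 bytes.
Track B: 33:55 (min:sec) = 2,035 s; 176,400 × 2,035 × 4 × 8 = 11,487,168,000 bytes.
Track C: 352,800 × 843 × 2 × 2 = 1,189,641,600 bytes.
Track D: 50 minutes = 3,000 s; 16,000 × 3,000 × 4 × 2 = 384,000,000 bytes.
Track E: 192,000 × 543 × 4 × 6 = 2,502,144,000 bytes.
Total = 18,678,883,200 bytes = 17813.6 MiB.

17813.6 MiB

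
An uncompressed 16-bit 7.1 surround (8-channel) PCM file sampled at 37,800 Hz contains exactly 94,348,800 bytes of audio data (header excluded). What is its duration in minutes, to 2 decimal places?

2.60 minutes

Byte rate = 37,800 × 2 × 8 = 604,800 bytes/s.
Duration = 94,348,800 / 604,800 = 156 s.
156 s / 60 = 2.60 minutes.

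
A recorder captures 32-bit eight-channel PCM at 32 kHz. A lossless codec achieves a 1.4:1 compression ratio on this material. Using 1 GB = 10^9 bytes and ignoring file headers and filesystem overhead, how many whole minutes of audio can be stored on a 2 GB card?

Uncompressed byte rate = 32,000 × 4 × 8 = 1,024,000 bytes/s.
After 1.4:1 compression, effective rate ≈ 731428.57 bytes/s.
Capacity = 2 × 1,000,000,000 = 2,000,000,000 bytes.
2,000,000,000 / effective rate ≈ 2734.38 s → 45 minutes.

45 minutes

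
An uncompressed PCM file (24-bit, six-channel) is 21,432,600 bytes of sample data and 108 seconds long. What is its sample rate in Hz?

11,025 Hz

Bytes = sample_rate × seconds × bytes_per_sample × channels.
sample_rate = 21,432,600 / (108 × 3 × 6) = 21,432,600 / 1,944 = 11,025 Hz.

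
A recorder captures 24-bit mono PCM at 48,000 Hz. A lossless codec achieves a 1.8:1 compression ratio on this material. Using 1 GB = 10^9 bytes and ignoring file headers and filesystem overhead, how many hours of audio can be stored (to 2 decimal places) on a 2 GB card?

Uncompressed byte rate = 48,000 × 3 × 1 = 144,000 bytes/s.
After 1.8:1 compression, effective rate ≈ 80000 bytes/s.
Capacity = 2 × 1,000,000,000 = 2,000,000,000 bytes.
2,000,000,000 / effective rate ≈ 25000 s → 6.94 hours.

6.94 hours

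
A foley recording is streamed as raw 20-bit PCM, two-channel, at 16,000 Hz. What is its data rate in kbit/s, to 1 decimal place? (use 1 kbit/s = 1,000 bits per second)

Bit rate = 16,000 × 20 × 2 = 640,000 bits/s.
= 640.0 kbit/s.

640.0 kbit/s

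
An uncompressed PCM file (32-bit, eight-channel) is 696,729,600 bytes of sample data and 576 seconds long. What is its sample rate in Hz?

37,800 Hz

Bytes = sample_rate × seconds × bytes_per_sample × channels.
sample_rate = 696,729,600 / (576 × 4 × 8) = 696,729,600 / 18,432 = 37,800 Hz.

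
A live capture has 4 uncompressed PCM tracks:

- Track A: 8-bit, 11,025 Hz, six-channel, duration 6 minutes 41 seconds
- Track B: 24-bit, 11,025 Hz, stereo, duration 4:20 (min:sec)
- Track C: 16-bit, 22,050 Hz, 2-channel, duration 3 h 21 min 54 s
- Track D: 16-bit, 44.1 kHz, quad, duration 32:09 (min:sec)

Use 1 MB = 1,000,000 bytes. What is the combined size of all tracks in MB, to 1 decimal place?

1792.7 MB

Track A: 6 minutes 41 seconds = 401 s; 11,025 × 401 × 1 × 6 = 26,526,150 bytes.
Track B: 4:20 (min:sec) = 260 s; 11,025 × 260 × 3 × 2 = 17,199,000 bytes.
Track C: 3 h 21 min 54 s = 12,114 s; 22,050 × 12,114 × 2 × 2 = 1,068,454,800 bytes.
Track D: 32:09 (min:sec) = 1,929 s; 44,100 × 1,929 × 2 × 4 = 680,551,200 bytes.
Total = 1,792,731,150 bytes = 1792.7 MB.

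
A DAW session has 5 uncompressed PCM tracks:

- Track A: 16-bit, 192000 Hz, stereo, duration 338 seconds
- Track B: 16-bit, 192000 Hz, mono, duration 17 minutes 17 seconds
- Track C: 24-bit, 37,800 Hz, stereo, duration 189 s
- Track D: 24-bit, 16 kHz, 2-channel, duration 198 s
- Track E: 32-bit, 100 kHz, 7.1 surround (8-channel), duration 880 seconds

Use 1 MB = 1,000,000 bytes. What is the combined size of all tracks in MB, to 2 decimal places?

3535.67 MB

Track A: 192,000 × 338 × 2 × 2 = 259,584,000 bytes.
Track B: 17 minutes 17 seconds = 1,037 s; 192,000 × 1,037 × 2 × 1 = 398,208,000 bytes.
Track C: 37,800 × 189 × 3 × 2 = 42,865,200 bytes.
Track D: 16,000 × 198 × 3 × 2 = 19,008,000 bytes.
Track E: 100,000 × 880 × 4 × 8 = 2,816,000,000 bytes.
Total = 3,535,665,200 bytes = 3535.67 MB.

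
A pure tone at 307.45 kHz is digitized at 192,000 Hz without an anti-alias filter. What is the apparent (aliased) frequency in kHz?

Nyquist = 192,000/2 = 96,000 Hz; 307,450 Hz exceeds it.
Alias = |307,450 − 2×192,000| = |307,450 − 384,000| = 76,550 Hz = 76.55 kHz.

76.55 kHz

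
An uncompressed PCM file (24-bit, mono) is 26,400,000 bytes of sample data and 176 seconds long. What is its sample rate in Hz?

50,000 Hz

Bytes = sample_rate × seconds × bytes_per_sample × channels.
sample_rate = 26,400,000 / (176 × 3 × 1) = 26,400,000 / 528 = 50,000 Hz.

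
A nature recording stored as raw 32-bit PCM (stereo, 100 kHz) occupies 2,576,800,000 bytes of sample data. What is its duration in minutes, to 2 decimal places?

Byte rate = 100,000 × 4 × 2 = 800,000 bytes/s.
Duration = 2,576,800,000 / 800,000 = 3,221 s.
3,221 s / 60 = 53.68 minutes.

53.68 minutes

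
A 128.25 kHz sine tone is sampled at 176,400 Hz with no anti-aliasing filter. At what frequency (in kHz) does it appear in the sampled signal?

Nyquist = 176,400/2 = 88,200 Hz; 128,250 Hz exceeds it.
Alias = |128,250 − 1×176,400| = |128,250 − 176,400| = 48,150 Hz = 48.15 kHz.

48.15 kHz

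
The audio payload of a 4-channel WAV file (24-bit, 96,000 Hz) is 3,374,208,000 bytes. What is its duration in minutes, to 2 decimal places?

Byte rate = 96,000 × 3 × 4 = 1,152,000 bytes/s.
Duration = 3,374,208,000 / 1,152,000 = 2,929 s.
2,929 s / 60 = 48.82 minutes.

48.82 minutes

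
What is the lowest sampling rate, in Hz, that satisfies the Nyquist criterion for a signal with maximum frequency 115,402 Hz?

Minimum sample rate = 2 × 115,402 Hz = 230,804 Hz.

230,804 Hz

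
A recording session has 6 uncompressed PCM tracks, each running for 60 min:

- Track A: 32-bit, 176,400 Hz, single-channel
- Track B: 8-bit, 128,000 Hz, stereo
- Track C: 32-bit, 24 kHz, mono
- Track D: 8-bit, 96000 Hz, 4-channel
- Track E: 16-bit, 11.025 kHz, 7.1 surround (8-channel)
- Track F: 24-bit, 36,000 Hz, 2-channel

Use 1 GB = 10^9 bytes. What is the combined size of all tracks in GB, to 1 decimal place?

6.6 GB

60 min = 3,600 s.
Track A: 176,400 × 3,600 × 4 × 1 = 2,540,160,000 bytes.
Track B: 128,000 × 3,600 × 1 × 2 = 921,600,000 bytes.
Track C: 24,000 × 3,600 × 4 × 1 = 345,600,000 bytes.
Track D: 96,000 × 3,600 × 1 × 4 = 1,382,400,000 bytes.
Track E: 11,025 × 3,600 × 2 × 8 = 635,040,000 bytes.
Track F: 36,000 × 3,600 × 3 × 2 = 777,600,000 bytes.
Total = 6,602,400,000 bytes = 6.6 GB.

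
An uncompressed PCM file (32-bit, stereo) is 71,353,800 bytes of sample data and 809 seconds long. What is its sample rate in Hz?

11,025 Hz

Bytes = sample_rate × seconds × bytes_per_sample × channels.
sample_rate = 71,353,800 / (809 × 4 × 2) = 71,353,800 / 6,472 = 11,025 Hz.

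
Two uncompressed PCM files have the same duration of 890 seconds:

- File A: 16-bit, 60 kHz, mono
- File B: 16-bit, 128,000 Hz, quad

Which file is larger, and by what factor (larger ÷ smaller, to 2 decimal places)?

File B, by a factor of 8.53

File A: 60,000 × 2 × 1 = 120,000 bytes/s.
File B: 128,000 × 2 × 4 = 1,024,000 bytes/s.
File B is larger; ratio = 911,360,000 / 106,800,000 = 8.53.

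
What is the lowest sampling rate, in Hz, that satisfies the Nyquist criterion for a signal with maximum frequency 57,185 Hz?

Minimum sample rate = 2 × 57,185 Hz = 114,370 Hz.

114,370 Hz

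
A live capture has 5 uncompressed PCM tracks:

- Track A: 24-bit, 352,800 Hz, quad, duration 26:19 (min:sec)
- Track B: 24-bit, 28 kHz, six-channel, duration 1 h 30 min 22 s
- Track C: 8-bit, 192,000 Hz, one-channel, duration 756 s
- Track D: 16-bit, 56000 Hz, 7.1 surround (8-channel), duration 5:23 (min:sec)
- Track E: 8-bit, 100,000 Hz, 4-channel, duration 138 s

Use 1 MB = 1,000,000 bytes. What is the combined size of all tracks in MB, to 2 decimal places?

9907.30 MB

Track A: 26:19 (min:sec) = 1,579 s; 352,800 × 1,579 × 3 × 4 = 6,684,854,400 bytes.
Track B: 1 h 30 min 22 s = 5,422 s; 28,000 × 5,422 × 3 × 6 = 2,732,688,000 bytes.
Track C: 192,000 × 756 × 1 × 1 = 145,152,000 bytes.
Track D: 5:23 (min:sec) = 323 s; 56,000 × 323 × 2 × 8 = 289,408,000 bytes.
Track E: 100,000 × 138 × 1 × 4 = 55,200,000 bytes.
Total = 9,907,302,400 bytes = 9907.30 MB.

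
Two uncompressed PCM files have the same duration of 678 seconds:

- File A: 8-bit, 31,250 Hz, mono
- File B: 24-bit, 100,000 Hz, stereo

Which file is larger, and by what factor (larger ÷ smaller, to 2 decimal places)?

File A: 31,250 × 1 × 1 = 31,250 bytes/s.
File B: 100,000 × 3 × 2 = 600,000 bytes/s.
File B is larger; ratio = 406,800,000 / 21,187,500 = 19.20.

File B, by a factor of 19.20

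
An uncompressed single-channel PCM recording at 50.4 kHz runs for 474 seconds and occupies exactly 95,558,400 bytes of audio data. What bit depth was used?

Bytes per sample = 95,558,400 / (50,400 × 474 × 1) = 95,558,400 / 23,889,600 = 4.
Bit depth = 4 × 8 = 32 bits.

32 bits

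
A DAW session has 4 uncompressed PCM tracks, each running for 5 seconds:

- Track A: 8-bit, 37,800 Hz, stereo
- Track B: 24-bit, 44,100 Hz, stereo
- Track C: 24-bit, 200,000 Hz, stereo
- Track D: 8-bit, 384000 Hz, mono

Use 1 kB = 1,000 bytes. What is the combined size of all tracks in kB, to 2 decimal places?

Track A: 37,800 × 5 × 1 × 2 = 378,000 bytes.
Track B: 44,100 × 5 × 3 × 2 = 1,323,000 bytes.
Track C: 200,000 × 5 × 3 × 2 = 6,000,000 bytes.
Track D: 384,000 × 5 × 1 × 1 = 1,920,000 bytes.
Total = 9,621,000 bytes = 9621.00 kB.

9621.00 kB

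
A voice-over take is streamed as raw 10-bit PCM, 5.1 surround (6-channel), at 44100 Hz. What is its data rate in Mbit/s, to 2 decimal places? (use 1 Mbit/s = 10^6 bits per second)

Bit rate = 44,100 × 10 × 6 = 2,646,000 bits/s.
= 2.65 Mbit/s.

2.65 Mbit/s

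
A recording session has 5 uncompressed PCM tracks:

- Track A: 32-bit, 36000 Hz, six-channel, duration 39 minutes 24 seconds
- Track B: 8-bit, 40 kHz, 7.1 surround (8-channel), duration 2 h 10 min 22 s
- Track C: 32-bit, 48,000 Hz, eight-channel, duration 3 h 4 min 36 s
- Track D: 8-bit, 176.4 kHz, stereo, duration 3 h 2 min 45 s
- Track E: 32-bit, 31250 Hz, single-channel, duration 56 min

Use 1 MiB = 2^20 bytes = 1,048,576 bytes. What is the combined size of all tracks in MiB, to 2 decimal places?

Track A: 39 minutes 24 seconds = 2,364 s; 36,000 × 2,364 × 4 × 6 = 2,042,496,000 bytes.
Track B: 2 h 10 min 22 s = 7,822 s; 40,000 × 7,822 × 1 × 8 = 2,503,040,000 bytes.
Track C: 3 h 4 min 36 s = 11,076 s; 48,000 × 11,076 × 4 × 8 = 17,012,736,000 bytes.
Track D: 3 h 2 min 45 s = 10,965 s; 176,400 × 10,965 × 1 × 2 = 3,868,452,000 bytes.
Track E: 56 min = 3,360 s; 31,250 × 3,360 × 4 × 1 = 420,000,000 bytes.
Total = 25,846,724,000 bytes = 24649.36 MiB.

24649.36 MiB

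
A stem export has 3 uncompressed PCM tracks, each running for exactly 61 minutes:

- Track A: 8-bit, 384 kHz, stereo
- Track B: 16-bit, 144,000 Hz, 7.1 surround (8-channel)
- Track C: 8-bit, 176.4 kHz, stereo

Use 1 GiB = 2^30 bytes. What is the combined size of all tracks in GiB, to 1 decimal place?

exactly 61 minutes = 3,660 s.
Track A: 384,000 × 3,660 × 1 × 2 = 2,810,880,000 bytes.
Track B: 144,000 × 3,660 × 2 × 8 = 8,432,640,000 bytes.
Track C: 176,400 × 3,660 × 1 × 2 = 1,291,248,000 bytes.
Total = 12,534,768,000 bytes = 11.7 GiB.

11.7 GiB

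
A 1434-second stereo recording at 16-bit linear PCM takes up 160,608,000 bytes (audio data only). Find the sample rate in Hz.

Bytes = sample_rate × seconds × bytes_per_sample × channels.
sample_rate = 160,608,000 / (1,434 × 2 × 2) = 160,608,000 / 5,736 = 28,000 Hz.

28,000 Hz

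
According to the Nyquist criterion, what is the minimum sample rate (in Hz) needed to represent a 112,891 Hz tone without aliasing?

Minimum sample rate = 2 × 112,891 Hz = 225,782 Hz.

225,782 Hz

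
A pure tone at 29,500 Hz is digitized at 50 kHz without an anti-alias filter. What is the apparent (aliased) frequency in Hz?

20,500 Hz

Nyquist = 50,000/2 = 25,000 Hz; 29,500 Hz exceeds it.
Alias = |29,500 − 1×50,000| = |29,500 − 50,000| = 20,500 Hz.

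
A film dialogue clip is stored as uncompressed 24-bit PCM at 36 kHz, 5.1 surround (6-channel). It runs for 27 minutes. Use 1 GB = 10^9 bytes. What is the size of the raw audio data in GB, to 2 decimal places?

Duration = 27 minutes = 1,620 s.
Bytes = 36,000 samples/s × 1,620 s × 3 bytes/sample × 6 ch = 1,049,760,000 bytes.
1,049,760,000 / 1,000,000,000 = 1.05 GB.

1.05 GB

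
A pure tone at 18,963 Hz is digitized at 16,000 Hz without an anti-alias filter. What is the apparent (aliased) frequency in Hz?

Nyquist = 16,000/2 = 8,000 Hz; 18,963 Hz exceeds it.
Alias = |18,963 − 1×16,000| = |18,963 − 16,000| = 2,963 Hz.

2,963 Hz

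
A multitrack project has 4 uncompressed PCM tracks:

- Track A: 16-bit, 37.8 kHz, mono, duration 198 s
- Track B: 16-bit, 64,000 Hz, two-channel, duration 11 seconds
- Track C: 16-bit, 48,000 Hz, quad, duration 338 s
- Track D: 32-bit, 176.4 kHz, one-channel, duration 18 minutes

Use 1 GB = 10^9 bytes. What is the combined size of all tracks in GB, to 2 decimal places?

Track A: 37,800 × 198 × 2 × 1 = 14,968,800 bytes.
Track B: 64,000 × 11 × 2 × 2 = 2,816,000 bytes.
Track C: 48,000 × 338 × 2 × 4 = 129,792,000 bytes.
Track D: 18 minutes = 1,080 s; 176,400 × 1,080 × 4 × 1 = 762,048,000 bytes.
Total = 909,624,800 bytes = 0.91 GB.

0.91 GB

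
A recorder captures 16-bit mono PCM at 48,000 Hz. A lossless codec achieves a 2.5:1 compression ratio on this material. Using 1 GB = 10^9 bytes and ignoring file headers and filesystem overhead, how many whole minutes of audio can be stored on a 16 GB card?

Uncompressed byte rate = 48,000 × 2 × 1 = 96,000 bytes/s.
After 2.5:1 compression, effective rate ≈ 38400 bytes/s.
Capacity = 16 × 1,000,000,000 = 16,000,000,000 bytes.
16,000,000,000 / effective rate ≈ 416666.67 s → 6,944 minutes.

6,944 minutes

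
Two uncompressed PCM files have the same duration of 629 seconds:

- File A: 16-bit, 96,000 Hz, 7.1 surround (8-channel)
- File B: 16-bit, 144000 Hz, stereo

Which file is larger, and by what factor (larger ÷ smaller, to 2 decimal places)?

File A: 96,000 × 2 × 8 = 1,536,000 bytes/s.
File B: 144,000 × 2 × 2 = 576,000 bytes/s.
File A is larger; ratio = 966,144,000 / 362,304,000 = 2.67.

File A, by a factor of 2.67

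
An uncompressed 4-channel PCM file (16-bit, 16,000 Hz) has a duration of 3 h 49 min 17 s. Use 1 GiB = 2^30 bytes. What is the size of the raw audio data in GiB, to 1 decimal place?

Duration = 3 h 49 min 17 s = 13,757 s.
Bytes = 16,000 samples/s × 13,757 s × 2 bytes/sample × 4 ch = 1,760,896,000 bytes.
1,760,896,000 / 1,073,741,824 = 1.6 GiB.

1.6 GiB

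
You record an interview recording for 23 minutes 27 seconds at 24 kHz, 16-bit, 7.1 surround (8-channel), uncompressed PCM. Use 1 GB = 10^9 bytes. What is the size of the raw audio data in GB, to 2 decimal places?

Duration = 23 minutes 27 seconds = 1,407 s.
Bytes = 24,000 samples/s × 1,407 s × 2 bytes/sample × 8 ch = 540,288,000 bytes.
540,288,000 / 1,000,000,000 = 0.54 GB.

0.54 GB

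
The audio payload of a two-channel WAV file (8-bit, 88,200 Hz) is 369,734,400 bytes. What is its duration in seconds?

2,096 seconds

Byte rate = 88,200 × 1 × 2 = 176,400 bytes/s.
Duration = 369,734,400 / 176,400 = 2,096 s.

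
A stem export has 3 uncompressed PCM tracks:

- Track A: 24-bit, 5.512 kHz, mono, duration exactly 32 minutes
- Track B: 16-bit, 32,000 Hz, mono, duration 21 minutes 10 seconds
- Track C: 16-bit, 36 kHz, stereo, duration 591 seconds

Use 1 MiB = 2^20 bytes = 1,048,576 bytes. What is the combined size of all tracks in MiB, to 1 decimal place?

189.0 MiB

Track A: exactly 32 minutes = 1,920 s; 5,512 × 1,920 × 3 × 1 = 31,749,120 bytes.
Track B: 21 minutes 10 seconds = 1,270 s; 32,000 × 1,270 × 2 × 1 = 81,280,000 bytes.
Track C: 36,000 × 591 × 2 × 2 = 85,104,000 bytes.
Total = 198,133,120 bytes = 189.0 MiB.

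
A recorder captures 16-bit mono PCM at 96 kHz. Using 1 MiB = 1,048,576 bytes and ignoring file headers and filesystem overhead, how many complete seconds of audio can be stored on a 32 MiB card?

174 seconds

Uncompressed byte rate = 96,000 × 2 × 1 = 192,000 bytes/s.
Capacity = 32 × 1,048,576 = 33,554,432 bytes.
33,554,432 / 192,000 ≈ 174.76 s → 174 seconds.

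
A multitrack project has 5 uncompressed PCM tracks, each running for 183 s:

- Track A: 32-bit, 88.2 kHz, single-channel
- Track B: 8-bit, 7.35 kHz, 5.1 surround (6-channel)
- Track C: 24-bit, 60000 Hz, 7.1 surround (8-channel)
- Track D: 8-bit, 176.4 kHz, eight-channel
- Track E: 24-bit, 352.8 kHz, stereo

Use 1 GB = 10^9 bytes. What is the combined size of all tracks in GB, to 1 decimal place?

1.0 GB

Track A: 88,200 × 183 × 4 × 1 = 64,562,400 bytes.
Track B: 7,350 × 183 × 1 × 6 = 8,070,300 bytes.
Track C: 60,000 × 183 × 3 × 8 = 263,520,000 bytes.
Track D: 176,400 × 183 × 1 × 8 = 258,249,600 bytes.
Track E: 352,800 × 183 × 3 × 2 = 387,374,400 bytes.
Total = 981,776,700 bytes = 1.0 GB.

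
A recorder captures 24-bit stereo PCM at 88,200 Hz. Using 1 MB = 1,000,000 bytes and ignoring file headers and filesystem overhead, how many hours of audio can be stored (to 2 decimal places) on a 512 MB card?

0.27 hours

Uncompressed byte rate = 88,200 × 3 × 2 = 529,200 bytes/s.
Capacity = 512 × 1,000,000 = 512,000,000 bytes.
512,000,000 / 529,200 ≈ 967.5 s → 0.27 hours.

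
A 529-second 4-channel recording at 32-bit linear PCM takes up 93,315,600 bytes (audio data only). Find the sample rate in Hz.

11,025 Hz

Bytes = sample_rate × seconds × bytes_per_sample × channels.
sample_rate = 93,315,600 / (529 × 4 × 4) = 93,315,600 / 8,464 = 11,025 Hz.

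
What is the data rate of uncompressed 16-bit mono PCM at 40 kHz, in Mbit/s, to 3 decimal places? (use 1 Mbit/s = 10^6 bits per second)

Bit rate = 40,000 × 16 × 1 = 640,000 bits/s.
= 0.640 Mbit/s.

0.640 Mbit/s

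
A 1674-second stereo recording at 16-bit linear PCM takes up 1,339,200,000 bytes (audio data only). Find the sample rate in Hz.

Bytes = sample_rate × seconds × bytes_per_sample × channels.
sample_rate = 1,339,200,000 / (1,674 × 2 × 2) = 1,339,200,000 / 6,696 = 200,000 Hz.

200,000 Hz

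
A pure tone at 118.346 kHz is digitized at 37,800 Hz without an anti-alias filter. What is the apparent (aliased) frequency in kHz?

Nyquist = 37,800/2 = 18,900 Hz; 118,346 Hz exceeds it.
Alias = |118,346 − 3×37,800| = |118,346 − 113,400| = 4,946 Hz = 4.946 kHz.

4.946 kHz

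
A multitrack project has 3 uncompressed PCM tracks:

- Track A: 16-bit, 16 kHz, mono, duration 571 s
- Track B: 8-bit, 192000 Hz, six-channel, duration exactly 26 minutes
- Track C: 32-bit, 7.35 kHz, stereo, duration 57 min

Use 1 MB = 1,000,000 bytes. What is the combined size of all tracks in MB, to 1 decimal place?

Track A: 16,000 × 571 × 2 × 1 = 18,272,000 bytes.
Track B: exactly 26 minutes = 1,560 s; 192,000 × 1,560 × 1 × 6 = 1,797,120,000 bytes.
Track C: 57 min = 3,420 s; 7,350 × 3,420 × 4 × 2 = 201,096,000 bytes.
Total = 2,016,488,000 bytes = 2016.5 MB.

2016.5 MB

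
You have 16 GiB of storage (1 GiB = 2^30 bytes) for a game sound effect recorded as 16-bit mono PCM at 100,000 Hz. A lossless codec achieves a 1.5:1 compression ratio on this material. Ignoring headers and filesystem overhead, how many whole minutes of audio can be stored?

2,147 minutes

Uncompressed byte rate = 100,000 × 2 × 1 = 200,000 bytes/s.
After 1.5:1 compression, effective rate ≈ 133333.33 bytes/s.
Capacity = 16 × 1,073,741,824 = 17,179,869,184 bytes.
17,179,869,184 / effective rate ≈ 128849.02 s → 2,147 minutes.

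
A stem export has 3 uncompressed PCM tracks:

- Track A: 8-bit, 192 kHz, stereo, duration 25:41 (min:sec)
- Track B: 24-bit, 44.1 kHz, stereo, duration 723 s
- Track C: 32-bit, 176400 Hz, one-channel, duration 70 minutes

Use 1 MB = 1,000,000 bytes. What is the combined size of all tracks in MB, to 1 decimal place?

Track A: 25:41 (min:sec) = 1,541 s; 192,000 × 1,541 × 1 × 2 = 591,744,000 bytes.
Track B: 44,100 × 723 × 3 × 2 = 191,305,800 bytes.
Track C: 70 minutes = 4,200 s; 176,400 × 4,200 × 4 × 1 = 2,963,520,000 bytes.
Total = 3,746,569,800 bytes = 3746.6 MB.

3746.6 MB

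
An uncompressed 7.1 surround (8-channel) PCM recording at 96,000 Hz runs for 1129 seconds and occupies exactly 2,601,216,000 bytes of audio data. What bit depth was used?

Bytes per sample = 2,601,216,000 / (96,000 × 1,129 × 8) = 2,601,216,000 / 867,072,000 = 3.
Bit depth = 3 × 8 = 24 bits.

24 bits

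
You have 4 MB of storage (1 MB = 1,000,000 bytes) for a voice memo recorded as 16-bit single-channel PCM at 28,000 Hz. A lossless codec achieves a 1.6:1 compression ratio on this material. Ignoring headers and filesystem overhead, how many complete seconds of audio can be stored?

Uncompressed byte rate = 28,000 × 2 × 1 = 56,000 bytes/s.
After 1.6:1 compression, effective rate ≈ 35000 bytes/s.
Capacity = 4 × 1,000,000 = 4,000,000 bytes.
4,000,000 / effective rate ≈ 114.29 s → 114 seconds.

114 seconds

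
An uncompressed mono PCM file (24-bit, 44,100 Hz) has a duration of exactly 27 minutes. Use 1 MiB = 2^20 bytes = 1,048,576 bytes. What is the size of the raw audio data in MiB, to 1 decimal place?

204.4 MiB

Duration = exactly 27 minutes = 1,620 s.
Bytes = 44,100 samples/s × 1,620 s × 3 bytes/sample × 1 ch = 214,326,000 bytes.
214,326,000 / 1,048,576 = 204.4 MiB.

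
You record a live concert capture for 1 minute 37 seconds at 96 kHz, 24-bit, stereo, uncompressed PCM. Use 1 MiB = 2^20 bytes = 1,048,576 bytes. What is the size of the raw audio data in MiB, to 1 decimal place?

53.3 MiB

Duration = 1 minute 37 seconds = 97 s.
Bytes = 96,000 samples/s × 97 s × 3 bytes/sample × 2 ch = 55,872,000 bytes.
55,872,000 / 1,048,576 = 53.3 MiB.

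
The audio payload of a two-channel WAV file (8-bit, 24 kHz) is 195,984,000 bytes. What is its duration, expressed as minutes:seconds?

Byte rate = 24,000 × 1 × 2 = 48,000 bytes/s.
Duration = 195,984,000 / 48,000 = 4,083 s.
4,083 s = 68:03.

68:03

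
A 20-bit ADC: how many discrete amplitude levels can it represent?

2^20 = 1,048,576.

1,048,576 levels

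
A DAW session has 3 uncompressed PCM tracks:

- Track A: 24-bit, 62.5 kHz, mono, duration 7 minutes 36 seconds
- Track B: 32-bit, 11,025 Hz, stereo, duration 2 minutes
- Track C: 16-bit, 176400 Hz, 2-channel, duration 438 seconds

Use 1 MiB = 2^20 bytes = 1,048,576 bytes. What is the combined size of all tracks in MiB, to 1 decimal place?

386.4 MiB

Track A: 7 minutes 36 seconds = 456 s; 62,500 × 456 × 3 × 1 = 85,500,000 bytes.
Track B: 2 minutes = 120 s; 11,025 × 120 × 4 × 2 = 10,584,000 bytes.
Track C: 176,400 × 438 × 2 × 2 = 309,052,800 bytes.
Total = 405,136,800 bytes = 386.4 MiB.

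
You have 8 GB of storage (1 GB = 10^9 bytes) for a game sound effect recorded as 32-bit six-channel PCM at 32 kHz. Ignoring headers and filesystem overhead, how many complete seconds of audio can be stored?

10,416 seconds

Uncompressed byte rate = 32,000 × 4 × 6 = 768,000 bytes/s.
Capacity = 8 × 1,000,000,000 = 8,000,000,000 bytes.
8,000,000,000 / 768,000 ≈ 10416.67 s → 10,416 seconds.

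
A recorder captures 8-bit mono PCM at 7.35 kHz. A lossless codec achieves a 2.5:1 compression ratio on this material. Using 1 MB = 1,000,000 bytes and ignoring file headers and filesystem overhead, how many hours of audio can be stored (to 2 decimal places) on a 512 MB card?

48.37 hours

Uncompressed byte rate = 7,350 × 1 × 1 = 7,350 bytes/s.
After 2.5:1 compression, effective rate ≈ 2940 bytes/s.
Capacity = 512 × 1,000,000 = 512,000,000 bytes.
512,000,000 / effective rate ≈ 174149.66 s → 48.37 hours.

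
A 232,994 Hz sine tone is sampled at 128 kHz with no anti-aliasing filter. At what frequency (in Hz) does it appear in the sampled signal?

Nyquist = 128,000/2 = 64,000 Hz; 232,994 Hz exceeds it.
Alias = |232,994 − 2×128,000| = |232,994 − 256,000| = 23,006 Hz.

23,006 Hz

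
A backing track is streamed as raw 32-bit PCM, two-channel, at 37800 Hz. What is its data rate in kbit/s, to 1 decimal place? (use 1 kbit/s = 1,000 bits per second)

Bit rate = 37,800 × 32 × 2 = 2,419,200 bits/s.
= 2419.2 kbit/s.

2419.2 kbit/s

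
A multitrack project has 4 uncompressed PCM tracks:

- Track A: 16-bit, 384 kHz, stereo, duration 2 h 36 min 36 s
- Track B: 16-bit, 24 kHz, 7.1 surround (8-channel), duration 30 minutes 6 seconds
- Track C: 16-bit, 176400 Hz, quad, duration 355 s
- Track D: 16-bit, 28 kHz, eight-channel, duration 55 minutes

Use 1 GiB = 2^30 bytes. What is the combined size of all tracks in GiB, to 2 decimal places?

15.93 GiB

Track A: 2 h 36 min 36 s = 9,396 s; 384,000 × 9,396 × 2 × 2 = 14,432,256,000 bytes.
Track B: 30 minutes 6 seconds = 1,806 s; 24,000 × 1,806 × 2 × 8 = 693,504,000 bytes.
Track C: 176,400 × 355 × 2 × 4 = 500,976,000 bytes.
Track D: 55 minutes = 3,300 s; 28,000 × 3,300 × 2 × 8 = 1,478,400,000 bytes.
Total = 17,105,136,000 bytes = 15.93 GiB.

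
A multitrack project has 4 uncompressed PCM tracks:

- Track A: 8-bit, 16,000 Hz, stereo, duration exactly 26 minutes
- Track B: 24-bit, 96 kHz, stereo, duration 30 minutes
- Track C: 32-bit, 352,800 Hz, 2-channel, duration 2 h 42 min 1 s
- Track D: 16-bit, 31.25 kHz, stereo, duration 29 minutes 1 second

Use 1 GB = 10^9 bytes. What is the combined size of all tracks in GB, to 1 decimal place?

Track A: exactly 26 minutes = 1,560 s; 16,000 × 1,560 × 1 × 2 = 49,920,000 bytes.
Track B: 30 minutes = 1,800 s; 96,000 × 1,800 × 3 × 2 = 1,036,800,000 bytes.
Track C: 2 h 42 min 1 s = 9,721 s; 352,800 × 9,721 × 4 × 2 = 27,436,550,400 bytes.
Track D: 29 minutes 1 second = 1,741 s; 31,250 × 1,741 × 2 × 2 = 217,625,000 bytes.
Total = 28,740,895,400 bytes = 28.7 GB.

28.7 GB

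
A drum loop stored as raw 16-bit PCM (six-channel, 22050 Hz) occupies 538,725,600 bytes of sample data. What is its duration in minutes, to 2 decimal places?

33.93 minutes

Byte rate = 22,050 × 2 × 6 = 264,600 bytes/s.
Duration = 538,725,600 / 264,600 = 2,036 s.
2,036 s / 60 = 33.93 minutes.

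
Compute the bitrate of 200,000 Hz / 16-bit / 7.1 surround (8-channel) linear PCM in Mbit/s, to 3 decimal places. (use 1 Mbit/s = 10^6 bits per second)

25.600 Mbit/s

Bit rate = 200,000 × 16 × 8 = 25,600,000 bits/s.
= 25.600 Mbit/s.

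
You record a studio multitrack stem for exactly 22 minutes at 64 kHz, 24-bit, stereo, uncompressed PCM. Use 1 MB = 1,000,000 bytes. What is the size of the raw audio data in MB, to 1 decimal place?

506.9 MB

Duration = exactly 22 minutes = 1,320 s.
Bytes = 64,000 samples/s × 1,320 s × 3 bytes/sample × 2 ch = 506,880,000 bytes.
506,880,000 / 1,000,000 = 506.9 MB.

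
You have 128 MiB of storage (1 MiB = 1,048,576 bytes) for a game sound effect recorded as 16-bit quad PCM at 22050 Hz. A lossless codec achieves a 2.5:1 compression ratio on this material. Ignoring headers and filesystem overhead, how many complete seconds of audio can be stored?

1,902 seconds

Uncompressed byte rate = 22,050 × 2 × 4 = 176,400 bytes/s.
After 2.5:1 compression, effective rate ≈ 70560 bytes/s.
Capacity = 128 × 1,048,576 = 134,217,728 bytes.
134,217,728 / effective rate ≈ 1902.18 s → 1,902 seconds.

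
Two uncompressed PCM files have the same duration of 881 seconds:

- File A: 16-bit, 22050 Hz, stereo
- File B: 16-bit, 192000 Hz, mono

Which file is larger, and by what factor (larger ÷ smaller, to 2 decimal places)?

File A: 22,050 × 2 × 2 = 88,200 bytes/s.
File B: 192,000 × 2 × 1 = 384,000 bytes/s.
File B is larger; ratio = 338,304,000 / 77,704,200 = 4.35.

File B, by a factor of 4.35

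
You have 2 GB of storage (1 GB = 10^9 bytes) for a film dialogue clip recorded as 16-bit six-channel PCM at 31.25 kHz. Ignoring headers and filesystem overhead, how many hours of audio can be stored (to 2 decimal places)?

1.48 hours

Uncompressed byte rate = 31,250 × 2 × 6 = 375,000 bytes/s.
Capacity = 2 × 1,000,000,000 = 2,000,000,000 bytes.
2,000,000,000 / 375,000 ≈ 5333.33 s → 1.48 hours.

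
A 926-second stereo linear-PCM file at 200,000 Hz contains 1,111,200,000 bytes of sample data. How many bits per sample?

24 bits

Bytes per sample = 1,111,200,000 / (200,000 × 926 × 2) = 1,111,200,000 / 370,400,000 = 3.
Bit depth = 3 × 8 = 24 bits.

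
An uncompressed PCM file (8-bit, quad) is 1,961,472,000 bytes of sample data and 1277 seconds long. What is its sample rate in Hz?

384,000 Hz

Bytes = sample_rate × seconds × bytes_per_sample × channels.
sample_rate = 1,961,472,000 / (1,277 × 1 × 4) = 1,961,472,000 / 5,108 = 384,000 Hz.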